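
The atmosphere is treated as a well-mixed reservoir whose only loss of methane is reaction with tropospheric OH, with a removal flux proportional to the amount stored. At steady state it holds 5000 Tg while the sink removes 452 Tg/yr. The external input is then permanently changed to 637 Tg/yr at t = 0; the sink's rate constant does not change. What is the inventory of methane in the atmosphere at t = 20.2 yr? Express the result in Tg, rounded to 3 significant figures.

The sink rate constant is k = F₀/M₀ = 452/5000 = 0.09040 yr⁻¹.
Solving dM/dt = F₁ − kM with M(0) = M₀ gives M(t) = F₁/k + (M₀ − F₁/k)·e^(−kt).
F₁/k = 637/0.09040 = 7046.5 Tg; kt = 0.09040 × 20.2 = 1.826, e^(−kt) = 0.1610.
M(20.2) = 7046.5 + (5000 − 7046.5) × 0.1610 = 7046.5 − 329.6 = 6716.9 Tg.

6720 Tg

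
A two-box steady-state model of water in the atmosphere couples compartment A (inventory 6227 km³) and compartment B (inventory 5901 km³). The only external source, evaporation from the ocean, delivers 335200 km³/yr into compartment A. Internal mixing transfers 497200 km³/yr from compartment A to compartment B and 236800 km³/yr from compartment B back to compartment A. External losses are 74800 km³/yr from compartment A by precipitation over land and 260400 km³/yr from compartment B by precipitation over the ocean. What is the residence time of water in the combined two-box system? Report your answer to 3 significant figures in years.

0.0362 yr

Residence time in the combined system uses the total inventory and the total *external* removal — internal exchanges between the two boxes cancel.
M_total = 6227 + 5901 = 12128 km³.
ΣF_external_out = 74800 + 260400 = 335200 km³/yr.
τ = M_total / ΣF_ext = 12128 / 335200 = 0.03618 yr.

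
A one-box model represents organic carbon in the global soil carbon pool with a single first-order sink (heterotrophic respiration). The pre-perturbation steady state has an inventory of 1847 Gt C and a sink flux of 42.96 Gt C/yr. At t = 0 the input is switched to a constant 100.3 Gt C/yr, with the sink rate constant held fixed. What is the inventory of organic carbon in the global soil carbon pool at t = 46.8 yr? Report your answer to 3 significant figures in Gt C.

Residence time τ = M₀/F₀ = 42.99 yr. The eventual steady state is M_∞ = M₀·(F₁/F₀) = 1847 × 100.3/42.96 = 4312.2 Gt C.
The anomaly ΔM(t) = M(t) − M_∞ decays as ΔM₀·e^(−t/τ) with ΔM₀ = 1847 − 4312.2 = −2465 Gt C.
At t = 46.8 yr, e^(−t/τ) = e^(−1.089) = 0.3367, so ΔM = −830.1 Gt C and M = 4312.2 − 830.1 = 3482.2 Gt C.

3480 Gt C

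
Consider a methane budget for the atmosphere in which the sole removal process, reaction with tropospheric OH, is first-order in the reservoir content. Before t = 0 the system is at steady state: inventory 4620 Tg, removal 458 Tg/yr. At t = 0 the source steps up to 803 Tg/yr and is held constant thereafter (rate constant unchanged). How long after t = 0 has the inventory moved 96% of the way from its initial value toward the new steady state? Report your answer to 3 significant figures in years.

τ = M₀/F₀ = 4620/458 = 10.09 yr.
The remaining gap fraction is e^(−t/τ); 96% covered ⇒ e^(−t/τ) = 0.0400.
t = −τ ln(0.0400) = 10.09 × 3.219 = 32.47 yr.

32.5 yr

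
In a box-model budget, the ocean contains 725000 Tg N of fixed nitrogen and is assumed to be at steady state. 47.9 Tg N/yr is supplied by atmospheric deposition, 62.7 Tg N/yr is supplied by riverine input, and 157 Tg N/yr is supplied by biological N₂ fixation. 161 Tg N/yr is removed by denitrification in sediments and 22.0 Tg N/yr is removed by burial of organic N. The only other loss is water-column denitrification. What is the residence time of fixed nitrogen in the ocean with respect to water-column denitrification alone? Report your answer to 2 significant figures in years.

8600 yr

At steady state ΣF_in = ΣF_out.
ΣF_in = 47.9 + 62.7 + 157 = 267.60 Tg N/yr.
Water-column denitrification flux = ΣF_in − (161 + 22.0) = 267.60 − 183.0 = 84.60 Tg N/yr.
τ = M / F = 725000 / 84.60 = 8570 yr.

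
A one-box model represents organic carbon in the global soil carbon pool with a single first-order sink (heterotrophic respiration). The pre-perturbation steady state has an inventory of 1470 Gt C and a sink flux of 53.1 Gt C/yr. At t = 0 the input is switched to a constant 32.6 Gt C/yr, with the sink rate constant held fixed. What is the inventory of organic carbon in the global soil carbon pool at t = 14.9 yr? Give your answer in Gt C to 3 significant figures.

1230 Gt C

The sink rate constant is k = F₀/M₀ = 53.1/1470 = 0.03612 yr⁻¹.
Solving dM/dt = F₁ − kM with M(0) = M₀ gives M(t) = F₁/k + (M₀ − F₁/k)·e^(−kt).
F₁/k = 32.6/0.03612 = 902.49 Gt C; kt = 0.03612 × 14.9 = 0.5382, e^(−kt) = 0.5838.
M(14.9) = 902.49 + (1470 − 902.49) × 0.5838 = 902.49 + 331.3 = 1233.8 Gt C.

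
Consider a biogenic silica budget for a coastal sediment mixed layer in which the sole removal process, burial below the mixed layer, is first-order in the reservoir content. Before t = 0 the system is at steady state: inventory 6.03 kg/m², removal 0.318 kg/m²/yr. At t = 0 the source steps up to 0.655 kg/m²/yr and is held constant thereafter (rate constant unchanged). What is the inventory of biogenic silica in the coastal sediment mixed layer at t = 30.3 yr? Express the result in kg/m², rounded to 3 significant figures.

Residence time τ = M₀/F₀ = 18.96 yr. The eventual steady state is M_∞ = M₀·(F₁/F₀) = 6.03 × 0.655/0.318 = 12.420 kg/m².
The anomaly ΔM(t) = M(t) − M_∞ decays as ΔM₀·e^(−t/τ) with ΔM₀ = 6.03 − 12.420 = −6.390 kg/m².
At t = 30.3 yr, e^(−t/τ) = e^(−1.598) = 0.2023, so ΔM = −1.293 kg/m² and M = 12.420 − 1.293 = 11.127 kg/m².

11.1 kg/m²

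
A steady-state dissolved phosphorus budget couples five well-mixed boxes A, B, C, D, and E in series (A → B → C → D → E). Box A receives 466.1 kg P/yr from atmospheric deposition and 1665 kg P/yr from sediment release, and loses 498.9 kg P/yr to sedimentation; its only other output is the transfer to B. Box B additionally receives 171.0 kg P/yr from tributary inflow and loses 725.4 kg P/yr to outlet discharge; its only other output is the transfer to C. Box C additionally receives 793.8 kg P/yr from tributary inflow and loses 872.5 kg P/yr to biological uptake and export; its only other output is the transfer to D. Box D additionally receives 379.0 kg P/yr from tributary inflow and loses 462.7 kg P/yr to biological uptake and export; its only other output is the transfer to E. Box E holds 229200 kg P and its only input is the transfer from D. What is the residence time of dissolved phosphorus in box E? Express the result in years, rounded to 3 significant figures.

250 yr

Box A: F(A→B) = (466.1 + 1665) − 498.9 = 1632.2 kg P/yr.
Box B: F(B→C) = (1632.2 + 171.0) − 725.4 = 1077.8 kg P/yr.
Box C: F(C→D) = (1077.8 + 793.8) − 872.5 = 999.10 kg P/yr.
Box D: F(D→E) = (999.10 + 379.0) − 462.7 = 915.40 kg P/yr.
Box E throughput = its input = 915.40 kg P/yr; τ = 229200 / 915.40 = 250.4 yr.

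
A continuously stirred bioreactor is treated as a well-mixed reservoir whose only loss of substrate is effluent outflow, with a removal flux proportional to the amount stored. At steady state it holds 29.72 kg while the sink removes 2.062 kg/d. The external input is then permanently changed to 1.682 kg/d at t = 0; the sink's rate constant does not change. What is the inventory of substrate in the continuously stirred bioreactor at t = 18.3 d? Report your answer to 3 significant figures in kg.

τ = M₀/F₀ = 29.72/2.062 = 14.41 d; rate constant k = 1/τ.
New steady state M_∞ = F₁/k = F₁·τ = 1.682 × 14.41 = 24.243 kg.
M(t) = M_∞ + (M₀ − M_∞)·e^(−t/τ); t/τ = 18.3/14.41 = 1.270, so e^(−t/τ) = 0.2809.
M(t) = 24.243 + 5.477 × 0.2809 = 25.782 kg.

25.8 kg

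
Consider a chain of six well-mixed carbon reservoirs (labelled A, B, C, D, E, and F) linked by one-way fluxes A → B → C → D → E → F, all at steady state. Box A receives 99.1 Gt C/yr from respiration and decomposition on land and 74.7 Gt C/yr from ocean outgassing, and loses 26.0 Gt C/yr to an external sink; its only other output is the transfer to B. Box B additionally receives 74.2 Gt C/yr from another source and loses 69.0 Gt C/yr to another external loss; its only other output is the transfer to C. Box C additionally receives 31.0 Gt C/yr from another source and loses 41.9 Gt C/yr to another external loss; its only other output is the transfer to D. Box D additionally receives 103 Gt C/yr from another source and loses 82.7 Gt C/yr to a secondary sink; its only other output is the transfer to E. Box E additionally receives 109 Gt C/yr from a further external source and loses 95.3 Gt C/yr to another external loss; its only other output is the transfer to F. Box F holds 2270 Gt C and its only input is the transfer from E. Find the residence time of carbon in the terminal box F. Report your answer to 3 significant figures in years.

12.9 yr

Box A: F(A→B) = (99.1 + 74.7) − 26.0 = 147.80 Gt C/yr.
Box B: F(B→C) = (147.80 + 74.2) − 69.0 = 153.00 Gt C/yr.
Box C: F(C→D) = (153.00 + 31.0) − 41.9 = 142.10 Gt C/yr.
Box D: F(D→E) = (142.10 + 103) − 82.7 = 162.40 Gt C/yr.
Box E: F(E→F) = (162.40 + 109) − 95.3 = 176.10 Gt C/yr.
Box F throughput = its input = 176.10 Gt C/yr; τ = 2270 / 176.10 = 12.89 yr.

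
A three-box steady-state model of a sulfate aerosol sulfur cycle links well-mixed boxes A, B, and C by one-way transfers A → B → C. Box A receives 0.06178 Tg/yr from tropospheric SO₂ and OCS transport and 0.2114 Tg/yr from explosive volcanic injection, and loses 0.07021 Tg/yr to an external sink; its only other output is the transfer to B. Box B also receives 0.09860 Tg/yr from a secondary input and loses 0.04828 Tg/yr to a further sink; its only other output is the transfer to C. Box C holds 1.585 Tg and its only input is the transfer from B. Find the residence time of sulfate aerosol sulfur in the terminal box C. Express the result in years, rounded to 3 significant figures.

Box A: F(A→B) = (0.06178 + 0.2114) − 0.07021 = 0.20297 Tg/yr.
Box B: F(B→C) = (0.20297 + 0.09860) − 0.04828 = 0.25329 Tg/yr.
Box C throughput = its input = 0.25329 Tg/yr; τ = 1.585 / 0.25329 = 6.258 yr.

6.26 yr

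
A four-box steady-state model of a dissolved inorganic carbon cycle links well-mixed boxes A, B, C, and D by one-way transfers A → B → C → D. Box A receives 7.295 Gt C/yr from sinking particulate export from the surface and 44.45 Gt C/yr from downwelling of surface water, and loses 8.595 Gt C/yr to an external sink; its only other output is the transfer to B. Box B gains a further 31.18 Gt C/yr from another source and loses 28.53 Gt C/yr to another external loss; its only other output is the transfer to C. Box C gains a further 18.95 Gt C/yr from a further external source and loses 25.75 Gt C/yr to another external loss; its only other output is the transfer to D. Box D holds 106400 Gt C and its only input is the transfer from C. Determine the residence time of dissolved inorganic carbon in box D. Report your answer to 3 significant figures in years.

2730 yr

Box A: F(A→B) = (7.295 + 44.45) − 8.595 = 43.150 Gt C/yr.
Box B: F(B→C) = (43.150 + 31.18) − 28.53 = 45.800 Gt C/yr.
Box C: F(C→D) = (45.800 + 18.95) − 25.75 = 39.000 Gt C/yr.
Box D throughput = its input = 39.000 Gt C/yr; τ = 106400 / 39.000 = 2728 yr.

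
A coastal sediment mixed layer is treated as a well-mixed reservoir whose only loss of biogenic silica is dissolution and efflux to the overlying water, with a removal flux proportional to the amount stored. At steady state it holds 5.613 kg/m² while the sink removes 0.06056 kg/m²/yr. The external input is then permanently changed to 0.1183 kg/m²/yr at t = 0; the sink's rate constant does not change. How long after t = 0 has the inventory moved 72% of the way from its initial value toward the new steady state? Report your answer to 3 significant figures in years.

τ = M₀/F₀ = 5.613/0.06056 = 92.68 yr.
The remaining gap fraction is e^(−t/τ); 72% covered ⇒ e^(−t/τ) = 0.280.
t = −τ ln(0.280) = 92.68 × 1.273 = 118.0 yr.

118 yr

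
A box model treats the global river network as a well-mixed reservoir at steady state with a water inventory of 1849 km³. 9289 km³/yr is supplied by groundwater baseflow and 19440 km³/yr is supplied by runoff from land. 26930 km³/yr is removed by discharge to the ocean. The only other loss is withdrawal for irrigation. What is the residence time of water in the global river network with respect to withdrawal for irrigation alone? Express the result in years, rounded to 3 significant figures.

1.03 yr

At steady state ΣF_in = ΣF_out.
ΣF_in = 9289 + 19440 = 28729 km³/yr.
Withdrawal for irrigation flux = ΣF_in − (26930) = 28729 − 26930 = 1799 km³/yr.
τ = M / F = 1849 / 1799 = 1.028 yr.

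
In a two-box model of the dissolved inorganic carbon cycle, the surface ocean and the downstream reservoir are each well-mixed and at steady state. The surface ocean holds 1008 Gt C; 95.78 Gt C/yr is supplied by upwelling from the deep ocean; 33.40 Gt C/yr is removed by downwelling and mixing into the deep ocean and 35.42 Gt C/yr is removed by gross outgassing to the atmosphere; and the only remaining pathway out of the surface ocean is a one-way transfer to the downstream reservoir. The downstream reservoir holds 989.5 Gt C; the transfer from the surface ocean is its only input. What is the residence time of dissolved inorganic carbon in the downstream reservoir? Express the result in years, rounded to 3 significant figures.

36.7 yr

Balance the surface ocean: ΣF_in = 95.780 Gt C/yr.
Transfer to the downstream reservoir = ΣF_in − (33.40 + 35.42) = 26.960 Gt C/yr.
At steady state the output of the downstream reservoir equals its input, 26.960 Gt C/yr.
τ = M / F = 989.5 / 26.960 = 36.70 yr.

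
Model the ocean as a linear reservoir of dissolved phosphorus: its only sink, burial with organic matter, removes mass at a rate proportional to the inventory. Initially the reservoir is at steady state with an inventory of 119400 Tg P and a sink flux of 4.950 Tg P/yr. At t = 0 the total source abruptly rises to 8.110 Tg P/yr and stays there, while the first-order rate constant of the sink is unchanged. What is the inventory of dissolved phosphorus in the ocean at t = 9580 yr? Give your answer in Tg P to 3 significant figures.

Residence time τ = M₀/F₀ = 24120 yr. The eventual steady state is M_∞ = M₀·(F₁/F₀) = 119400 × 8.110/4.950 = 195620 Tg P.
The anomaly ΔM(t) = M(t) − M_∞ decays as ΔM₀·e^(−t/τ) with ΔM₀ = 119400 − 195620 = −76220 Tg P.
At t = 9580 yr, e^(−t/τ) = e^(−0.3972) = 0.6722, so ΔM = −51240 Tg P and M = 195620 − 51240 = 144380 Tg P.

144000 Tg P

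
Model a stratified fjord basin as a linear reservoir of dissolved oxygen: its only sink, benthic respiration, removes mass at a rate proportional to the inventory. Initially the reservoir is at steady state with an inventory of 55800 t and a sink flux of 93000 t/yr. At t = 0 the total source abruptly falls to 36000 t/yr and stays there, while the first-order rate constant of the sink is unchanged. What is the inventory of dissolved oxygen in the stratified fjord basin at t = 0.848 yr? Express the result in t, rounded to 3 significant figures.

Residence time τ = M₀/F₀ = 0.6000 yr. The eventual steady state is M_∞ = M₀·(F₁/F₀) = 55800 × 36000/93000 = 21600 t.
The anomaly ΔM(t) = M(t) − M_∞ decays as ΔM₀·e^(−t/τ) with ΔM₀ = 55800 − 21600 = 34200 t.
At t = 0.848 yr, e^(−t/τ) = e^(−1.413) = 0.2433, so ΔM = 8322 t and M = 21600 + 8322 = 29922 t.

29900 t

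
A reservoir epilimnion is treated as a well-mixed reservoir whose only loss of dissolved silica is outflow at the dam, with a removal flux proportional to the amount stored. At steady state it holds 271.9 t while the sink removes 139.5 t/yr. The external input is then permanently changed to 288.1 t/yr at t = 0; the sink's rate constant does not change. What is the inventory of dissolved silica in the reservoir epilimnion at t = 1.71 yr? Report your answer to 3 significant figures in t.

τ = M₀/F₀ = 271.9/139.5 = 1.949 yr; rate constant k = 1/τ.
New steady state M_∞ = F₁/k = F₁·τ = 288.1 × 1.949 = 561.54 t.
M(t) = M_∞ + (M₀ − M_∞)·e^(−t/τ); t/τ = 1.71/1.949 = 0.8773, so e^(−t/τ) = 0.4159.
M(t) = 561.54 − 289.6 × 0.4159 = 441.08 t.

441 t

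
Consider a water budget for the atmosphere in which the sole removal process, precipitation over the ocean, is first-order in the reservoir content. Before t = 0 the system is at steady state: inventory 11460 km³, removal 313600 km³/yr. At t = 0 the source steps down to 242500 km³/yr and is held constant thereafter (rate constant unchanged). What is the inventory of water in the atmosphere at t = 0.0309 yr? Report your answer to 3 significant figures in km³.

Residence time τ = M₀/F₀ = 0.03654 yr. The eventual steady state is M_∞ = M₀·(F₁/F₀) = 11460 × 242500/313600 = 8861.8 km³.
The anomaly ΔM(t) = M(t) − M_∞ decays as ΔM₀·e^(−t/τ) with ΔM₀ = 11460 − 8861.8 = 2598 km³.
At t = 0.0309 yr, e^(−t/τ) = e^(−0.8456) = 0.4293, so ΔM = 1115 km³ and M = 8861.8 + 1115 = 9977.2 km³.

9980 km³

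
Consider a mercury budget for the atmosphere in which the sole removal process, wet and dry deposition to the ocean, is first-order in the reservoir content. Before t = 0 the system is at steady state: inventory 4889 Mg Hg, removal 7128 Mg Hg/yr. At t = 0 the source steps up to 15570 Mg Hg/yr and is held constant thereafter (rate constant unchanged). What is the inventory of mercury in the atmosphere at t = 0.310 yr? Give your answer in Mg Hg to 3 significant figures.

6990 Mg Hg

The sink rate constant is k = F₀/M₀ = 7128/4889 = 1.458 yr⁻¹.
Solving dM/dt = F₁ − kM with M(0) = M₀ gives M(t) = F₁/k + (M₀ − F₁/k)·e^(−kt).
F₁/k = 15570/1.458 = 10679 Mg Hg; kt = 1.458 × 0.310 = 0.4520, e^(−kt) = 0.6364.
M(0.310) = 10679 + (4889 − 10679) × 0.6364 = 10679 − 3685 = 6994.5 Mg Hg.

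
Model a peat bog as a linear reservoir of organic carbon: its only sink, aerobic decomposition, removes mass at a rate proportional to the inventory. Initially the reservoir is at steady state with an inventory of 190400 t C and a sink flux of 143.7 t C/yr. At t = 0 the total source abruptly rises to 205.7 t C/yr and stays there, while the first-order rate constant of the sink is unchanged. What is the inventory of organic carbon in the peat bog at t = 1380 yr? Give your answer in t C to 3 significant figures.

244000 t C

The sink rate constant is k = F₀/M₀ = 143.7/190400 = 0.0007547 yr⁻¹.
Solving dM/dt = F₁ − kM with M(0) = M₀ gives M(t) = F₁/k + (M₀ − F₁/k)·e^(−kt).
F₁/k = 205.7/0.0007547 = 272550 t C; kt = 0.0007547 × 1380 = 1.042, e^(−kt) = 0.3529.
M(1380) = 272550 + (190400 − 272550) × 0.3529 = 272550 − 28990 = 243560 t C.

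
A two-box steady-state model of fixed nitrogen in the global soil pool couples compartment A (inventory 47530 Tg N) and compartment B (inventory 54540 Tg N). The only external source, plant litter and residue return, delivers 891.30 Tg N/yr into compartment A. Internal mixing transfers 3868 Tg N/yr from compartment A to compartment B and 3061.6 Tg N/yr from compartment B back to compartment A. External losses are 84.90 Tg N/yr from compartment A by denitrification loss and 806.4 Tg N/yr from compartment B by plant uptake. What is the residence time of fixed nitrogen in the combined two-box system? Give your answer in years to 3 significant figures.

Residence time in the combined system uses the total inventory and the total *external* removal — internal exchanges between the two boxes cancel.
M_total = 47530 + 54540 = 102070 Tg N.
ΣF_external_out = 84.90 + 806.4 = 891.30 Tg N/yr.
τ = M_total / ΣF_ext = 102070 / 891.30 = 114.5 yr.

115 yr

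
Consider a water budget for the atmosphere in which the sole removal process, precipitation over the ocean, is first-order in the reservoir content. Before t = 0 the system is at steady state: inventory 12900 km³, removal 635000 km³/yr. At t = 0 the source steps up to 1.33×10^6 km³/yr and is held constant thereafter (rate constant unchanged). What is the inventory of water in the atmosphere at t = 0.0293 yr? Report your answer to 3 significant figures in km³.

23700 km³

The sink rate constant is k = F₀/M₀ = 635000/12900 = 49.22 yr⁻¹.
Solving dM/dt = F₁ − kM with M(0) = M₀ gives M(t) = F₁/k + (M₀ − F₁/k)·e^(−kt).
F₁/k = 1.33×10^6/49.22 = 27019 km³; kt = 49.22 × 0.0293 = 1.442, e^(−kt) = 0.2364.
M(0.0293) = 27019 + (12900 − 27019) × 0.2364 = 27019 − 3338 = 23681 km³.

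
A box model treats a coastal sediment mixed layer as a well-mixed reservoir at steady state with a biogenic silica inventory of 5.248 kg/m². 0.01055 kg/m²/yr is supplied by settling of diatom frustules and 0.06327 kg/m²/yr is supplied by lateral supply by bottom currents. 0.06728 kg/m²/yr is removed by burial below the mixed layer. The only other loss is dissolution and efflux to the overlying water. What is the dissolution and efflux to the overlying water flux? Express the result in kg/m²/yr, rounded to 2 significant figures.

At steady state ΣF_in = ΣF_out.
ΣF_in = 0.01055 + 0.06327 = 0.073820 kg/m²/yr.
Dissolution and efflux to the overlying water flux = ΣF_in − (0.06728) = 0.073820 − 0.06728 = 0.006540 kg/m²/yr.

0.0065 kg/m²/yr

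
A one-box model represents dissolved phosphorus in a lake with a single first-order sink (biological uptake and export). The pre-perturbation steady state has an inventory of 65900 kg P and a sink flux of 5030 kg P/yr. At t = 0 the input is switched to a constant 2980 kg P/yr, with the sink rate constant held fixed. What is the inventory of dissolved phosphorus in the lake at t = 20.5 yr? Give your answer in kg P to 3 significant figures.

44700 kg P

Residence time τ = M₀/F₀ = 13.10 yr. The eventual steady state is M_∞ = M₀·(F₁/F₀) = 65900 × 2980/5030 = 39042 kg P.
The anomaly ΔM(t) = M(t) − M_∞ decays as ΔM₀·e^(−t/τ) with ΔM₀ = 65900 − 39042 = 26860 kg P.
At t = 20.5 yr, e^(−t/τ) = e^(−1.565) = 0.2091, so ΔM = 5617 kg P and M = 39042 + 5617 = 44659 kg P.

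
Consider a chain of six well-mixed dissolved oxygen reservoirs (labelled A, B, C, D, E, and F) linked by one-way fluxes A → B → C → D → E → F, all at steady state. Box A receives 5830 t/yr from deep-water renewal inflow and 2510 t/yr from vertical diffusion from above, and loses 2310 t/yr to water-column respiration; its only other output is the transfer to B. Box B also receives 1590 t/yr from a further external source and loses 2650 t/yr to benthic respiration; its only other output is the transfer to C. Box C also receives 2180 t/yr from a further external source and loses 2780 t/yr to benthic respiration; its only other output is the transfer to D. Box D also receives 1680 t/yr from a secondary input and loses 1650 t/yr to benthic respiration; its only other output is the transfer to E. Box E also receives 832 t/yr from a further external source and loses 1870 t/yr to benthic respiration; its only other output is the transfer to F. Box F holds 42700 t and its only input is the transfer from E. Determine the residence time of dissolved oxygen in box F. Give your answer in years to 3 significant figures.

Box A: F(A→B) = (5830 + 2510) − 2310 = 6030.0 t/yr.
Box B: F(B→C) = (6030.0 + 1590) − 2650 = 4970.0 t/yr.
Box C: F(C→D) = (4970.0 + 2180) − 2780 = 4370.0 t/yr.
Box D: F(D→E) = (4370.0 + 1680) − 1650 = 4400.0 t/yr.
Box E: F(E→F) = (4400.0 + 832) − 1870 = 3362.0 t/yr.
Box F throughput = its input = 3362.0 t/yr; τ = 42700 / 3362.0 = 12.70 yr.

12.7 yr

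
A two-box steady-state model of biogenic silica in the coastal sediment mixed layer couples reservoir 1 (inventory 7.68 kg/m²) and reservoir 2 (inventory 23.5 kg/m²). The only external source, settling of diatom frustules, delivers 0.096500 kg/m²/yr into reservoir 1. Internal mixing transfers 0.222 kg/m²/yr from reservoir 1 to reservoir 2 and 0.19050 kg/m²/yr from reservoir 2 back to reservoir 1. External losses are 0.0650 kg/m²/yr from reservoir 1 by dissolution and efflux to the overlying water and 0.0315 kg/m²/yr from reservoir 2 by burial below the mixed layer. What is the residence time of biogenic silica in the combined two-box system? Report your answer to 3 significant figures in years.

Treat the two boxes together as one reservoir: the mixing fluxes between them are internal recycling, so τ = ΣM / Σ(external losses).
M_total = 7.68 + 23.5 = 31.180 kg/m².
ΣF_external_out = 0.0650 + 0.0315 = 0.096500 kg/m²/yr.
τ = M_total / ΣF_ext = 31.180 / 0.096500 = 323.1 yr.

323 yr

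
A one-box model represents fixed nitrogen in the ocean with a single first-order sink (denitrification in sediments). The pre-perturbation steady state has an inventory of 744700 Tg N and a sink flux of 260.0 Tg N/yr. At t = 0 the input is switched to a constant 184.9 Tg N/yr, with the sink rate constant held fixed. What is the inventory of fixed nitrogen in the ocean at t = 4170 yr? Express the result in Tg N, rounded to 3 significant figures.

Residence time τ = M₀/F₀ = 2864 yr. The eventual steady state is M_∞ = M₀·(F₁/F₀) = 744700 × 184.9/260.0 = 529600 Tg N.
The anomaly ΔM(t) = M(t) − M_∞ decays as ΔM₀·e^(−t/τ) with ΔM₀ = 744700 − 529600 = 215100 Tg N.
At t = 4170 yr, e^(−t/τ) = e^(−1.456) = 0.2332, so ΔM = 50160 Tg N and M = 529600 + 50160 = 579760 Tg N.

580000 Tg N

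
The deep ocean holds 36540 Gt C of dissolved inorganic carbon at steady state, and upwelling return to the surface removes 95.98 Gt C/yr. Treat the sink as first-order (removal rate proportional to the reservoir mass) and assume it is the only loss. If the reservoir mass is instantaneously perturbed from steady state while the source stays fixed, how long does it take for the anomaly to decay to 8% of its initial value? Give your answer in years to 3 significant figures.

For a linear reservoir the anomaly decays as exp(−t/τ) with τ = M/F = 36540/95.98 = 380.7 yr.
exp(−t/τ) = 0.08 ⇒ t = −τ ln(0.08) = 380.7 × 2.526 = 961.6 yr.

962 yr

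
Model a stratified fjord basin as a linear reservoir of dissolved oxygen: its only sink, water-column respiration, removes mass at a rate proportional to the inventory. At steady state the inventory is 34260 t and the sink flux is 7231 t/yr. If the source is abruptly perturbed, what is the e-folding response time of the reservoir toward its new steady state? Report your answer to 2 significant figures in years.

4.7 yr

For a linear reservoir the response time equals the residence time τ = M/F.
τ = 34260 / 7231 = 4.738 yr.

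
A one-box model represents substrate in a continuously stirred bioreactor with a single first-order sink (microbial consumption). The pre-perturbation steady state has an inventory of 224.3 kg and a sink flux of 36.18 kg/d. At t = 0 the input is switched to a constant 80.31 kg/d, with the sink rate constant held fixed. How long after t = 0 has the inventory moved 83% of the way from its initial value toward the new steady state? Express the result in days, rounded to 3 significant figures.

τ = M₀/F₀ = 224.3/36.18 = 6.200 d.
The remaining gap fraction is e^(−t/τ); 83% covered ⇒ e^(−t/τ) = 0.170.
t = −τ ln(0.170) = 6.200 × 1.772 = 10.99 d.

11.0 d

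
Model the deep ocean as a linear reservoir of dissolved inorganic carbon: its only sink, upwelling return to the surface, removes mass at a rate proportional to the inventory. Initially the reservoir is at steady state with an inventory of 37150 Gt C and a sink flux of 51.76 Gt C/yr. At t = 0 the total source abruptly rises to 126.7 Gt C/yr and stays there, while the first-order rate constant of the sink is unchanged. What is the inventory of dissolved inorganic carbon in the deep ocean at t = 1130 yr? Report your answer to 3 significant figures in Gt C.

79800 Gt C

τ = M₀/F₀ = 37150/51.76 = 717.7 yr; rate constant k = 1/τ.
New steady state M_∞ = F₁/k = F₁·τ = 126.7 × 717.7 = 90937 Gt C.
M(t) = M_∞ + (M₀ − M_∞)·e^(−t/τ); t/τ = 1130/717.7 = 1.574, so e^(−t/τ) = 0.2071.
M(t) = 90937 − 53790 × 0.2071 = 79796 Gt C.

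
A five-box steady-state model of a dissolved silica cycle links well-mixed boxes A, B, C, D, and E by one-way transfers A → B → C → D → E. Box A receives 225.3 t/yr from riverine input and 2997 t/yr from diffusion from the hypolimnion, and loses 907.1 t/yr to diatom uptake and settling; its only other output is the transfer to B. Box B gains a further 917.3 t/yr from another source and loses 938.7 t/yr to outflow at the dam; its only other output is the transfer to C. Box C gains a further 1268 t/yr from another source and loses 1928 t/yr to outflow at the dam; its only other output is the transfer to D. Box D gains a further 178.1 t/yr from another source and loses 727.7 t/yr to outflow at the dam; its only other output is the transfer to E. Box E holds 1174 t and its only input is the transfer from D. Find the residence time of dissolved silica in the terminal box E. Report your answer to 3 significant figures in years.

Box A: F(A→B) = (225.3 + 2997) − 907.1 = 2315.2 t/yr.
Box B: F(B→C) = (2315.2 + 917.3) − 938.7 = 2293.8 t/yr.
Box C: F(C→D) = (2293.8 + 1268) − 1928 = 1633.8 t/yr.
Box D: F(D→E) = (1633.8 + 178.1) − 727.7 = 1084.2 t/yr.
Box E throughput = its input = 1084.2 t/yr; τ = 1174 / 1084.2 = 1.083 yr.

1.08 yr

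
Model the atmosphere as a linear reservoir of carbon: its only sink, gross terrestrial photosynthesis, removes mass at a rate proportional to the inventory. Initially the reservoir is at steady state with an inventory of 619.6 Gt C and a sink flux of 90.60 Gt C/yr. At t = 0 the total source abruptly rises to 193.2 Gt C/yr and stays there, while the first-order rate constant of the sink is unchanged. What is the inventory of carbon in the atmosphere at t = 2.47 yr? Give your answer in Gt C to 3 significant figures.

832 Gt C

Residence time τ = M₀/F₀ = 6.839 yr. The eventual steady state is M_∞ = M₀·(F₁/F₀) = 619.6 × 193.2/90.60 = 1321.3 Gt C.
The anomaly ΔM(t) = M(t) − M_∞ decays as ΔM₀·e^(−t/τ) with ΔM₀ = 619.6 − 1321.3 = −701.7 Gt C.
At t = 2.47 yr, e^(−t/τ) = e^(−0.3612) = 0.6969, so ΔM = −489.0 Gt C and M = 1321.3 − 489.0 = 832.30 Gt C.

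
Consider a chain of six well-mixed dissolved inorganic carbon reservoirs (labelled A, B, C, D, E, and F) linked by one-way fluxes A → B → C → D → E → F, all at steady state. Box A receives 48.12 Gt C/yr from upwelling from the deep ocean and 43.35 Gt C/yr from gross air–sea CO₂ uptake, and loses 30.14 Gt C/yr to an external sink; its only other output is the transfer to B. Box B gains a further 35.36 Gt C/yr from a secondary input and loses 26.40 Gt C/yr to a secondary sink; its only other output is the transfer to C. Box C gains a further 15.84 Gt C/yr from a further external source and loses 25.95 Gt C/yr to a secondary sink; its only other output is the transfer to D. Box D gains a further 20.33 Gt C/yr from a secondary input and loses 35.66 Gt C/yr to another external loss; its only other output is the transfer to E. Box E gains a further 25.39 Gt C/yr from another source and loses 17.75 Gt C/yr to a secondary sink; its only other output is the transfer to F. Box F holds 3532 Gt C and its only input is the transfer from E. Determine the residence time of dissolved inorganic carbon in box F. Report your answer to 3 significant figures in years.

67.3 yr

Box A: F(A→B) = (48.12 + 43.35) − 30.14 = 61.330 Gt C/yr.
Box B: F(B→C) = (61.330 + 35.36) − 26.40 = 70.290 Gt C/yr.
Box C: F(C→D) = (70.290 + 15.84) − 25.95 = 60.180 Gt C/yr.
Box D: F(D→E) = (60.180 + 20.33) − 35.66 = 44.850 Gt C/yr.
Box E: F(E→F) = (44.850 + 25.39) − 17.75 = 52.490 Gt C/yr.
Box F throughput = its input = 52.490 Gt C/yr; τ = 3532 / 52.490 = 67.29 yr.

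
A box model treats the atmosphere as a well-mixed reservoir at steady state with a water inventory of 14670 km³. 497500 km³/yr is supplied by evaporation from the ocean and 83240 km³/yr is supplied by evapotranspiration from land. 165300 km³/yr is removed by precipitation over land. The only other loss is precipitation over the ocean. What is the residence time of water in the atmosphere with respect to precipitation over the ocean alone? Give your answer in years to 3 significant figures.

0.0353 yr

At steady state ΣF_in = ΣF_out.
ΣF_in = 497500 + 83240 = 580740 km³/yr.
Precipitation over the ocean flux = ΣF_in − (165300) = 580740 − 165300 = 415400 km³/yr.
τ = M / F = 14670 / 415400 = 0.03531 yr.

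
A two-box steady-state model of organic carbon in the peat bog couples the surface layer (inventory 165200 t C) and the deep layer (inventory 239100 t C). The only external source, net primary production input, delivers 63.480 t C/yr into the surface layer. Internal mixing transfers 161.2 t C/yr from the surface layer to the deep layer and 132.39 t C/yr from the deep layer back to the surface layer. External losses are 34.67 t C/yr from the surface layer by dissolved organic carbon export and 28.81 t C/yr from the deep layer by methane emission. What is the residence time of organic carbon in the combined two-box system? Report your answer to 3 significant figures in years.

6370 yr

Residence time in the combined system uses the total inventory and the total *external* removal — internal exchanges between the two boxes cancel.
M_total = 165200 + 239100 = 404300 t C.
ΣF_external_out = 34.67 + 28.81 = 63.480 t C/yr.
τ = M_total / ΣF_ext = 404300 / 63.480 = 6369 yr.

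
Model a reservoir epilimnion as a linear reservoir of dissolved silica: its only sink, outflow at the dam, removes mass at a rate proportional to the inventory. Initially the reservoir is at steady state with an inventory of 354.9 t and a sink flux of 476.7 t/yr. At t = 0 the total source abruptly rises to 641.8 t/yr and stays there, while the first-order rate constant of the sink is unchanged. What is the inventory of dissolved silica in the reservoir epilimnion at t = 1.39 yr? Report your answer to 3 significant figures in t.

The sink rate constant is k = F₀/M₀ = 476.7/354.9 = 1.343 yr⁻¹.
Solving dM/dt = F₁ − kM with M(0) = M₀ gives M(t) = F₁/k + (M₀ − F₁/k)·e^(−kt).
F₁/k = 641.8/1.343 = 477.82 t; kt = 1.343 × 1.39 = 1.867, e^(−kt) = 0.1546.
M(1.39) = 477.82 + (354.9 − 477.82) × 0.1546 = 477.82 − 19.00 = 458.82 t.

459 t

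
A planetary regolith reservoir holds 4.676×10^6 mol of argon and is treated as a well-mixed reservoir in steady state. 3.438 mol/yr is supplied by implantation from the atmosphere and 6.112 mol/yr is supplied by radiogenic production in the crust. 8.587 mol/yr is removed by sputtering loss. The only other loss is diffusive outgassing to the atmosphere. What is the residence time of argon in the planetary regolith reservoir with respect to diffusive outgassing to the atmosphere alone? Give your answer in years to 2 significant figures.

4.9×10^6 yr

At steady state ΣF_in = ΣF_out.
ΣF_in = 3.438 + 6.112 = 9.5500 mol/yr.
Diffusive outgassing to the atmosphere flux = ΣF_in − (8.587) = 9.5500 − 8.587 = 0.9630 mol/yr.
τ = M / F = 4.676×10^6 / 0.9630 = 4.856×10^6 yr.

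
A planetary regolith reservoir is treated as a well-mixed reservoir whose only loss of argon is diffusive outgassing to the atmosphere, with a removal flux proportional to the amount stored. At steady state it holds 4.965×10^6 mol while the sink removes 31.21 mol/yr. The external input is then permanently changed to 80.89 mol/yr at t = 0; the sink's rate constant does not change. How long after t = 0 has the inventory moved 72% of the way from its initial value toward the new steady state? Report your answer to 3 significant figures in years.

203000 yr

τ = M₀/F₀ = 4.965×10^6/31.21 = 159100 yr.
The remaining gap fraction is e^(−t/τ); 72% covered ⇒ e^(−t/τ) = 0.280.
t = −τ ln(0.280) = 159100 × 1.273 = 202500 yr.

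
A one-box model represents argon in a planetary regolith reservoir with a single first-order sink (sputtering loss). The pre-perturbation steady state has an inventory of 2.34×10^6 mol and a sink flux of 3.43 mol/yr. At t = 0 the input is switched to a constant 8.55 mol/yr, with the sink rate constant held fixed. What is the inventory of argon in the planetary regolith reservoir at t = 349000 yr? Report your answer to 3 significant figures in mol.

Residence time τ = M₀/F₀ = 682200 yr. The eventual steady state is M_∞ = M₀·(F₁/F₀) = 2.34×10^6 × 8.55/3.43 = 5.8329×10^6 mol.
The anomaly ΔM(t) = M(t) − M_∞ decays as ΔM₀·e^(−t/τ) with ΔM₀ = 2.34×10^6 − 5.8329×10^6 = −3.493×10^6 mol.
At t = 349000 yr, e^(−t/τ) = e^(−0.5116) = 0.5996, so ΔM = −2.094×10^6 mol and M = 5.8329×10^6 − 2.094×10^6 = 3.7387×10^6 mol.

3.74×10^6 mol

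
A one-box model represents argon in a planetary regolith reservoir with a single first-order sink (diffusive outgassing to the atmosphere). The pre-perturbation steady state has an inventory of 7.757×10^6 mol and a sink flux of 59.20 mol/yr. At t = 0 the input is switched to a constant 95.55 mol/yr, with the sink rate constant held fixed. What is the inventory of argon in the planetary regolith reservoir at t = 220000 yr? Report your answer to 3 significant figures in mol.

1.16×10^7 mol

Residence time τ = M₀/F₀ = 131000 yr. The eventual steady state is M_∞ = M₀·(F₁/F₀) = 7.757×10^6 × 95.55/59.20 = 1.2520×10^7 mol.
The anomaly ΔM(t) = M(t) − M_∞ decays as ΔM₀·e^(−t/τ) with ΔM₀ = 7.757×10^6 − 1.2520×10^7 = −4.763×10^6 mol.
At t = 220000 yr, e^(−t/τ) = e^(−1.679) = 0.1866, so ΔM = −888600 mol and M = 1.2520×10^7 − 888600 = 1.1631×10^7 mol.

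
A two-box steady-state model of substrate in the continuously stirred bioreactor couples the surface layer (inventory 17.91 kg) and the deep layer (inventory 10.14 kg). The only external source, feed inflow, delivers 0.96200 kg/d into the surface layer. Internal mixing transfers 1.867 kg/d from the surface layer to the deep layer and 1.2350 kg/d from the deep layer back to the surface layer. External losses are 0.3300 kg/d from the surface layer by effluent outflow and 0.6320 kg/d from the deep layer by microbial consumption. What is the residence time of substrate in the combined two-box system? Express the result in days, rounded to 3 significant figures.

Residence time in the combined system uses the total inventory and the total *external* removal — internal exchanges between the two boxes cancel.
M_total = 17.91 + 10.14 = 28.050 kg.
ΣF_external_out = 0.3300 + 0.6320 = 0.96200 kg/d.
τ = M_total / ΣF_ext = 28.050 / 0.96200 = 29.16 d.

29.2 d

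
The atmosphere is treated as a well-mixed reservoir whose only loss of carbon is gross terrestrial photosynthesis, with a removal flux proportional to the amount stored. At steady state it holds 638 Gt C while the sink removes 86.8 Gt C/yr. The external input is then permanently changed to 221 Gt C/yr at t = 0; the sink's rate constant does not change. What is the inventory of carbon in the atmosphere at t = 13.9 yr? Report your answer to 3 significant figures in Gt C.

The sink rate constant is k = F₀/M₀ = 86.8/638 = 0.1361 yr⁻¹.
Solving dM/dt = F₁ − kM with M(0) = M₀ gives M(t) = F₁/k + (M₀ − F₁/k)·e^(−kt).
F₁/k = 221/0.1361 = 1624.4 Gt C; kt = 0.1361 × 13.9 = 1.891, e^(−kt) = 0.1509.
M(13.9) = 1624.4 + (638 − 1624.4) × 0.1509 = 1624.4 − 148.9 = 1475.5 Gt C.

1480 Gt C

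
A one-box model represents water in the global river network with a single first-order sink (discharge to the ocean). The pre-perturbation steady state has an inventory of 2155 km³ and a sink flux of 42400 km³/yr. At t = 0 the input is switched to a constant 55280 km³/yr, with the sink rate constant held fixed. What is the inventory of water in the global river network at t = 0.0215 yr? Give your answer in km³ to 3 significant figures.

Residence time τ = M₀/F₀ = 0.05083 yr. The eventual steady state is M_∞ = M₀·(F₁/F₀) = 2155 × 55280/42400 = 2809.6 km³.
The anomaly ΔM(t) = M(t) − M_∞ decays as ΔM₀·e^(−t/τ) with ΔM₀ = 2155 − 2809.6 = −654.6 km³.
At t = 0.0215 yr, e^(−t/τ) = e^(−0.4230) = 0.6551, so ΔM = −428.8 km³ and M = 2809.6 − 428.8 = 2380.8 km³.

2380 km³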